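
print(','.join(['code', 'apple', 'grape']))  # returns code,apple,grape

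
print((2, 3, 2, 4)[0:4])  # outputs (2, 3, 2, 4)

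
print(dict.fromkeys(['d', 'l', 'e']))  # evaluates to {'d': None, 'l': None, 'e': None}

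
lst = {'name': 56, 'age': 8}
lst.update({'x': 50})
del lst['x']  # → {'name': 56, 'age': 8}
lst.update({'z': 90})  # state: {'name': 56, 'age': 8, 'z': 90}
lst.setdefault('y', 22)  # 22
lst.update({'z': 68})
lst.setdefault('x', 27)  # 27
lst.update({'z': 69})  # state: {'name': 56, 'age': 8, 'z': 69, 'y': 22, 'x': 27}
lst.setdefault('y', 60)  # 22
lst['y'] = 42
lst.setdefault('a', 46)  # 46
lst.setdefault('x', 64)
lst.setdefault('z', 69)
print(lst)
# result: {'name': 56, 'age': 8, 'z': 69, 'y': 42, 'x': 27, 'a': 46}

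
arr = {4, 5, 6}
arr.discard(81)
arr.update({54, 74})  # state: {4, 5, 6, 54, 74}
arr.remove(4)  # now {5, 6, 54, 74}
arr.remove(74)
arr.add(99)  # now {5, 6, 54, 99}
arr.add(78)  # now {5, 6, 54, 78, 99}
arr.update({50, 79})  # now {5, 6, 50, 54, 78, 79, 99}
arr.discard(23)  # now {5, 6, 50, 54, 78, 79, 99}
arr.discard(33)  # {5, 6, 50, 54, 78, 79, 99}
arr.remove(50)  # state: {5, 6, 54, 78, 79, 99}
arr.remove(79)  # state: {5, 6, 54, 78, 99}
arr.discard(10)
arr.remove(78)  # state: {5, 6, 54, 99}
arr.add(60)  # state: {5, 6, 54, 60, 99}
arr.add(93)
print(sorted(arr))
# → [5, 6, 54, 60, 93, 99]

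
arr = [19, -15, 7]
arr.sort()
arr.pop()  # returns 19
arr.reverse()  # [7, -15]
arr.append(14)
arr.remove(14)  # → [7, -15]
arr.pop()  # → -15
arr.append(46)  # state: [7, 46]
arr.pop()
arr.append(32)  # [7, 32]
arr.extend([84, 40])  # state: [7, 32, 84, 40]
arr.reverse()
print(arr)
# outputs [40, 84, 32, 7]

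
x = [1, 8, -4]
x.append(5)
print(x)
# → [1, 8, -4, 5]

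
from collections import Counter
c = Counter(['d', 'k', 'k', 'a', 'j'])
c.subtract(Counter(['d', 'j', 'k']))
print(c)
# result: Counter({'k': 1, 'a': 1, 'd': 0, 'j': 0})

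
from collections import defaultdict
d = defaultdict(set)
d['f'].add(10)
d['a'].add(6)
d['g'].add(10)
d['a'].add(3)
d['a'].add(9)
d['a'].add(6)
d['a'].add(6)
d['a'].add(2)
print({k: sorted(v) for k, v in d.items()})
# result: {'f': [10], 'a': [2, 3, 6, 9], 'g': [10]}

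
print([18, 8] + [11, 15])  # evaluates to [18, 8, 11, 15]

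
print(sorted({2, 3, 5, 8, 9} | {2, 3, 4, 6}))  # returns [2, 3, 4, 5, 6, 8, 9]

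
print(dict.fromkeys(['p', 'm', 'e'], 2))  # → {'p': 2, 'm': 2, 'e': 2}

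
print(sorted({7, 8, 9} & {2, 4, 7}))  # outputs [7]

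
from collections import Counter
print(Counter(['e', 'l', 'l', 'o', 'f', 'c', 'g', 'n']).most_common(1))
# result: [('l', 2)]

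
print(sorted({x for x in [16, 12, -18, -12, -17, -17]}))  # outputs [-18, -17, -12, 12, 16]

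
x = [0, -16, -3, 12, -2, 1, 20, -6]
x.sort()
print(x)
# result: [-16, -6, -3, -2, 0, 1, 12, 20]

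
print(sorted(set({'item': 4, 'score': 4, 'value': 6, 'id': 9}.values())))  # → [4, 6, 9]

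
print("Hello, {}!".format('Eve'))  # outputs Hello, Eve!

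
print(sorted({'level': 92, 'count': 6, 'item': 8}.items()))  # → [('count', 6), ('item', 8), ('level', 92)]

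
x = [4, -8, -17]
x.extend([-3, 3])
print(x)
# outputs [4, -8, -17, -3, 3]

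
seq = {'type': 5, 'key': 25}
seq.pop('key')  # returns 25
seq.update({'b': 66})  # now {'type': 5, 'b': 66}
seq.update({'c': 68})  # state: {'type': 5, 'b': 66, 'c': 68}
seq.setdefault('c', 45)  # 68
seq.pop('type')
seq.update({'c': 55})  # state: {'b': 66, 'c': 55}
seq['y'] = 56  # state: {'b': 66, 'c': 55, 'y': 56}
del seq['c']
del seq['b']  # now {'y': 56}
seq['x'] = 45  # {'y': 56, 'x': 45}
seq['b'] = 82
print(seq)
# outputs {'y': 56, 'x': 45, 'b': 82}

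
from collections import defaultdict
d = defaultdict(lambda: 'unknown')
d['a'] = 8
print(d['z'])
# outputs unknown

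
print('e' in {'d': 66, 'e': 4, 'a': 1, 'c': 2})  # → True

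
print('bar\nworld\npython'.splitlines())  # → ['bar', 'world', 'python']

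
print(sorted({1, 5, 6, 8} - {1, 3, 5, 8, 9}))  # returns [6]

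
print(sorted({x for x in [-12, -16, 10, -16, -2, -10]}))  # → [-16, -12, -10, -2, 10]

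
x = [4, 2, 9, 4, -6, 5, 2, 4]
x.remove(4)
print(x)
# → [2, 9, 4, -6, 5, 2, 4]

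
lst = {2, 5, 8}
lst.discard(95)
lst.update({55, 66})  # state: {2, 5, 8, 55, 66}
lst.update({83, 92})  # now {2, 5, 8, 55, 66, 83, 92}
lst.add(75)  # {2, 5, 8, 55, 66, 75, 83, 92}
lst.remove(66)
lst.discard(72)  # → {2, 5, 8, 55, 75, 83, 92}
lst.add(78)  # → {2, 5, 8, 55, 75, 78, 83, 92}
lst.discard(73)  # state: {2, 5, 8, 55, 75, 78, 83, 92}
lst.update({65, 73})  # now {2, 5, 8, 55, 65, 73, 75, 78, 83, 92}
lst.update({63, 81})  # {2, 5, 8, 55, 63, 65, 73, 75, 78, 81, 83, 92}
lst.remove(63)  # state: {2, 5, 8, 55, 65, 73, 75, 78, 81, 83, 92}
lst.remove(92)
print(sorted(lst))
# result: [2, 5, 8, 55, 65, 73, 75, 78, 81, 83]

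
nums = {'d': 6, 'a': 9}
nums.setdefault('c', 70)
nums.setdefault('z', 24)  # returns 24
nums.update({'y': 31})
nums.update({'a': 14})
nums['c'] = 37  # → {'d': 6, 'a': 14, 'c': 37, 'z': 24, 'y': 31}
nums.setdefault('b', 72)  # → 72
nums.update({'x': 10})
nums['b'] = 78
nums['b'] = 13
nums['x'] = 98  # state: {'d': 6, 'a': 14, 'c': 37, 'z': 24, 'y': 31, 'b': 13, 'x': 98}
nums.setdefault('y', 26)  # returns 31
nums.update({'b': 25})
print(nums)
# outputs {'d': 6, 'a': 14, 'c': 37, 'z': 24, 'y': 31, 'b': 25, 'x': 98}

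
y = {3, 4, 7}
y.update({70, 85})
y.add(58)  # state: {3, 4, 7, 58, 70, 85}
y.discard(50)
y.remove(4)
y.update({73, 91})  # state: {3, 7, 58, 70, 73, 85, 91}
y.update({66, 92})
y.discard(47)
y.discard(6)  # {3, 7, 58, 66, 70, 73, 85, 91, 92}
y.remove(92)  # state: {3, 7, 58, 66, 70, 73, 85, 91}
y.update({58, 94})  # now {3, 7, 58, 66, 70, 73, 85, 91, 94}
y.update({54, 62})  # {3, 7, 54, 58, 62, 66, 70, 73, 85, 91, 94}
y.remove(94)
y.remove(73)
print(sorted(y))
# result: [3, 7, 54, 58, 62, 66, 70, 85, 91]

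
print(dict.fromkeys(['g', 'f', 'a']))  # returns {'g': None, 'f': None, 'a': None}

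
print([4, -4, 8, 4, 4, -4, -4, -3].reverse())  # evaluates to None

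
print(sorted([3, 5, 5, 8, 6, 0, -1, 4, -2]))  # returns [-2, -1, 0, 3, 4, 5, 5, 6, 8]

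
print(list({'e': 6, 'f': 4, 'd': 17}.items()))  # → [('e', 6), ('f', 4), ('d', 17)]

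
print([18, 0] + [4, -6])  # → [18, 0, 4, -6]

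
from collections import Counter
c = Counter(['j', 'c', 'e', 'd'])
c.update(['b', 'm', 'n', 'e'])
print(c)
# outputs Counter({'e': 2, 'j': 1, 'c': 1, 'd': 1, 'b': 1, 'm': 1, 'n': 1})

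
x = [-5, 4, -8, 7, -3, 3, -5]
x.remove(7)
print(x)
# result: [-5, 4, -8, -3, 3, -5]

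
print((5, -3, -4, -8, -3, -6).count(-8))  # 1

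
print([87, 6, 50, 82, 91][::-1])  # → [91, 82, 50, 6, 87]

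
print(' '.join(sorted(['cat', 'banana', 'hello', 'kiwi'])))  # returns banana cat hello kiwi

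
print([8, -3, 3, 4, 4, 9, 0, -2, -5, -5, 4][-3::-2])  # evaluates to [-5, 0, 4, 3, 8]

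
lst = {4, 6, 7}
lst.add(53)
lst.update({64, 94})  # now {4, 6, 7, 53, 64, 94}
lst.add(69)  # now {4, 6, 7, 53, 64, 69, 94}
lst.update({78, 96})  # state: {4, 6, 7, 53, 64, 69, 78, 94, 96}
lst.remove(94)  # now {4, 6, 7, 53, 64, 69, 78, 96}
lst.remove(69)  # {4, 6, 7, 53, 64, 78, 96}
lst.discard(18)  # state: {4, 6, 7, 53, 64, 78, 96}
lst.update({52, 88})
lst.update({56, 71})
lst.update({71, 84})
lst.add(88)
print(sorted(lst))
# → [4, 6, 7, 52, 53, 56, 64, 71, 78, 84, 88, 96]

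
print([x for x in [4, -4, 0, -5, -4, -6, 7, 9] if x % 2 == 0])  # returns [4, -4, 0, -4, -6]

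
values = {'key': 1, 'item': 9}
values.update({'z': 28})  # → {'key': 1, 'item': 9, 'z': 28}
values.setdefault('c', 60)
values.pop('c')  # 60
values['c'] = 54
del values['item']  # {'key': 1, 'z': 28, 'c': 54}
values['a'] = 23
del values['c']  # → {'key': 1, 'z': 28, 'a': 23}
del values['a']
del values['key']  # {'z': 28}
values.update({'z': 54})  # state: {'z': 54}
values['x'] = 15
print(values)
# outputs {'z': 54, 'x': 15}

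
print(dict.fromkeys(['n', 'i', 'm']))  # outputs {'n': None, 'i': None, 'm': None}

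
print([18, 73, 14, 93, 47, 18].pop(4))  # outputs 47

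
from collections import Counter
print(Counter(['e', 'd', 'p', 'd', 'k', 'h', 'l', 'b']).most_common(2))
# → [('d', 2), ('e', 1)]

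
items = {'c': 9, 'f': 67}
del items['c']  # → {'f': 67}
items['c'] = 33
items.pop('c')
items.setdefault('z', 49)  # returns 49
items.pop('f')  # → 67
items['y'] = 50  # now {'z': 49, 'y': 50}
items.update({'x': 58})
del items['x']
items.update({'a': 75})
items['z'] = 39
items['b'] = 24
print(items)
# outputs {'z': 39, 'y': 50, 'a': 75, 'b': 24}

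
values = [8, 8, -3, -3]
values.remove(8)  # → [8, -3, -3]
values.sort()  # [-3, -3, 8]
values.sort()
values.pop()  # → 8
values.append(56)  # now [-3, -3, 56]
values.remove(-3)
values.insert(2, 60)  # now [-3, 56, 60]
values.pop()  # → 60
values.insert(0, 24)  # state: [24, -3, 56]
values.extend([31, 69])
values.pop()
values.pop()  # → 31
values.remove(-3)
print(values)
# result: [24, 56]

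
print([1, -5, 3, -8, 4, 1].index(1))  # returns 0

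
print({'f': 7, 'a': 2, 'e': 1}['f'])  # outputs 7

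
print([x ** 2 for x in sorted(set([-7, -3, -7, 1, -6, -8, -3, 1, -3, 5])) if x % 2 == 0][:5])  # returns [64, 36]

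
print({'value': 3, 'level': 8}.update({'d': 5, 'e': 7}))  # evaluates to None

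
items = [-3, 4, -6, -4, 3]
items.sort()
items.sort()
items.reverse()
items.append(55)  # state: [4, 3, -3, -4, -6, 55]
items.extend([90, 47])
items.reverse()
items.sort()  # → [-6, -4, -3, 3, 4, 47, 55, 90]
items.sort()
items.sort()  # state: [-6, -4, -3, 3, 4, 47, 55, 90]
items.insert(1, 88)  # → [-6, 88, -4, -3, 3, 4, 47, 55, 90]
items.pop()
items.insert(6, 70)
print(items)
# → [-6, 88, -4, -3, 3, 4, 70, 47, 55]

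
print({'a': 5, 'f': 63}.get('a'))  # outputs 5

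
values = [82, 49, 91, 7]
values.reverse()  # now [7, 91, 49, 82]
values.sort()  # [7, 49, 82, 91]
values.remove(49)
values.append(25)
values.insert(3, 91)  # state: [7, 82, 91, 91, 25]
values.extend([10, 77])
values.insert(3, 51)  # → [7, 82, 91, 51, 91, 25, 10, 77]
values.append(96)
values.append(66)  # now [7, 82, 91, 51, 91, 25, 10, 77, 96, 66]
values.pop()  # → 66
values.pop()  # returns 96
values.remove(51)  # [7, 82, 91, 91, 25, 10, 77]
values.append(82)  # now [7, 82, 91, 91, 25, 10, 77, 82]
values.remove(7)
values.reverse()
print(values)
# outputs [82, 77, 10, 25, 91, 91, 82]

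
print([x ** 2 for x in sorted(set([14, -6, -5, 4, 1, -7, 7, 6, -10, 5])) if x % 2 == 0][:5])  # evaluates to [100, 36, 16, 36, 196]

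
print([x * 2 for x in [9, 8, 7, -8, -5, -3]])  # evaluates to [18, 16, 14, -16, -10, -6]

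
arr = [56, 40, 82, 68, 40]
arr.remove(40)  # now [56, 82, 68, 40]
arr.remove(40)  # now [56, 82, 68]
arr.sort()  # [56, 68, 82]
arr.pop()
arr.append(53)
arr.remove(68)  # [56, 53]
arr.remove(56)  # [53]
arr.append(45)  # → [53, 45]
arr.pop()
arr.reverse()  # [53]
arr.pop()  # 53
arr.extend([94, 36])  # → [94, 36]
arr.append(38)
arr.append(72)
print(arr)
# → [94, 36, 38, 72]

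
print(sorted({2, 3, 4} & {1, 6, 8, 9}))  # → []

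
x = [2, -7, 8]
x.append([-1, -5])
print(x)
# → [2, -7, 8, [-1, -5]]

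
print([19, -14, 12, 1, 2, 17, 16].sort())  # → None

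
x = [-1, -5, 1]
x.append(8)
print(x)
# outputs [-1, -5, 1, 8]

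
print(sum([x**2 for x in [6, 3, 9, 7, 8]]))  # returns 239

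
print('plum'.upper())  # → PLUM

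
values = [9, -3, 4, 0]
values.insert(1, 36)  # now [9, 36, -3, 4, 0]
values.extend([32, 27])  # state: [9, 36, -3, 4, 0, 32, 27]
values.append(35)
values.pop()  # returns 35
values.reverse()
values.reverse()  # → [9, 36, -3, 4, 0, 32, 27]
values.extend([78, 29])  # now [9, 36, -3, 4, 0, 32, 27, 78, 29]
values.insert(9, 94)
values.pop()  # 94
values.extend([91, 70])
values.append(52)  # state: [9, 36, -3, 4, 0, 32, 27, 78, 29, 91, 70, 52]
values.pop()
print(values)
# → [9, 36, -3, 4, 0, 32, 27, 78, 29, 91, 70]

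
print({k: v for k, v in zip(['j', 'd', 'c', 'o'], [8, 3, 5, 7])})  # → {'j': 8, 'd': 3, 'c': 5, 'o': 7}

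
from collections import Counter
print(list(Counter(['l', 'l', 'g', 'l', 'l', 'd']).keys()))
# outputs ['l', 'g', 'd']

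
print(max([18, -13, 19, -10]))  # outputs 19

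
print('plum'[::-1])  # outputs mulp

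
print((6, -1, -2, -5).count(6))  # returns 1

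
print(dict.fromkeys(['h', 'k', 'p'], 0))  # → {'h': 0, 'k': 0, 'p': 0}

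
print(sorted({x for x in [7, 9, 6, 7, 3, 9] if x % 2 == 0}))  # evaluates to [6]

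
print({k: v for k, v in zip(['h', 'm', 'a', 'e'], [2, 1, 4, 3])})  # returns {'h': 2, 'm': 1, 'a': 4, 'e': 3}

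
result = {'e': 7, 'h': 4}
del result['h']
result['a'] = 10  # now {'e': 7, 'a': 10}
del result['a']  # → {'e': 7}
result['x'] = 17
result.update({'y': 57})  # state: {'e': 7, 'x': 17, 'y': 57}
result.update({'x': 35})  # {'e': 7, 'x': 35, 'y': 57}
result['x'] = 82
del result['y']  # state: {'e': 7, 'x': 82}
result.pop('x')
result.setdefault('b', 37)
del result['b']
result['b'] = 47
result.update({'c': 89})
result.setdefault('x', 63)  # 63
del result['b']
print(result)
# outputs {'e': 7, 'c': 89, 'x': 63}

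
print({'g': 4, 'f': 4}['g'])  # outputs 4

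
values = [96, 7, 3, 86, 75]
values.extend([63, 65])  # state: [96, 7, 3, 86, 75, 63, 65]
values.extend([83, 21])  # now [96, 7, 3, 86, 75, 63, 65, 83, 21]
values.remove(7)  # [96, 3, 86, 75, 63, 65, 83, 21]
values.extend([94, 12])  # [96, 3, 86, 75, 63, 65, 83, 21, 94, 12]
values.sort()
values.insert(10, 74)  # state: [3, 12, 21, 63, 65, 75, 83, 86, 94, 96, 74]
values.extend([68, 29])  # [3, 12, 21, 63, 65, 75, 83, 86, 94, 96, 74, 68, 29]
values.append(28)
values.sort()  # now [3, 12, 21, 28, 29, 63, 65, 68, 74, 75, 83, 86, 94, 96]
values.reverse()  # [96, 94, 86, 83, 75, 74, 68, 65, 63, 29, 28, 21, 12, 3]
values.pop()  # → 3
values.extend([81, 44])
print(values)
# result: [96, 94, 86, 83, 75, 74, 68, 65, 63, 29, 28, 21, 12, 81, 44]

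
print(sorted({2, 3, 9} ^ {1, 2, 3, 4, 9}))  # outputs [1, 4]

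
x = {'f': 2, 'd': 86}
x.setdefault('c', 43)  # 43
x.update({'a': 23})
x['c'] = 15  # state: {'f': 2, 'd': 86, 'c': 15, 'a': 23}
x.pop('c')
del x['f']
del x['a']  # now {'d': 86}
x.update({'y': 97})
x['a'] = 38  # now {'d': 86, 'y': 97, 'a': 38}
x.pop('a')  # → 38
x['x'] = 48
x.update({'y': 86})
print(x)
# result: {'d': 86, 'y': 86, 'x': 48}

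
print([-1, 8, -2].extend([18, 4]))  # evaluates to None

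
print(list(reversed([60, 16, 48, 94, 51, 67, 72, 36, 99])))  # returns [99, 36, 72, 67, 51, 94, 48, 16, 60]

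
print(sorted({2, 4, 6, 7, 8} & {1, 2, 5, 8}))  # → [2, 8]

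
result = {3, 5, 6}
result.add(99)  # {3, 5, 6, 99}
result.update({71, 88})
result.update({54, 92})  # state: {3, 5, 6, 54, 71, 88, 92, 99}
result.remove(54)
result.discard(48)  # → {3, 5, 6, 71, 88, 92, 99}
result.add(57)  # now {3, 5, 6, 57, 71, 88, 92, 99}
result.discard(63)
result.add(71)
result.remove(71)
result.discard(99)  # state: {3, 5, 6, 57, 88, 92}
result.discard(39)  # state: {3, 5, 6, 57, 88, 92}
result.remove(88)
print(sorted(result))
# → [3, 5, 6, 57, 92]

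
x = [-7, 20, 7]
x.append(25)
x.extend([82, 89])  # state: [-7, 20, 7, 25, 82, 89]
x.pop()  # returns 89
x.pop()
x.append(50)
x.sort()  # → [-7, 7, 20, 25, 50]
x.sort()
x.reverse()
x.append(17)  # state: [50, 25, 20, 7, -7, 17]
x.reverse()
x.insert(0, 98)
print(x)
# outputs [98, 17, -7, 7, 20, 25, 50]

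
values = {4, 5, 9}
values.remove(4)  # {5, 9}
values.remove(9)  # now {5}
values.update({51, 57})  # {5, 51, 57}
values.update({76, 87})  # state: {5, 51, 57, 76, 87}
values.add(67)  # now {5, 51, 57, 67, 76, 87}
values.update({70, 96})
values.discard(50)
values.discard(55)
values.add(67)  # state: {5, 51, 57, 67, 70, 76, 87, 96}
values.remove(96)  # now {5, 51, 57, 67, 70, 76, 87}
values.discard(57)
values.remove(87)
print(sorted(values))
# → [5, 51, 67, 70, 76]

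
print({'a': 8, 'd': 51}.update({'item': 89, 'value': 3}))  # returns None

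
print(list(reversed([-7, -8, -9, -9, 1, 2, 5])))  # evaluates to [5, 2, 1, -9, -9, -8, -7]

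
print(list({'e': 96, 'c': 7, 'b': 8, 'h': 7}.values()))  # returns [96, 7, 8, 7]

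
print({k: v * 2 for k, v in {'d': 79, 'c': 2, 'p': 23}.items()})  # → {'d': 158, 'c': 4, 'p': 46}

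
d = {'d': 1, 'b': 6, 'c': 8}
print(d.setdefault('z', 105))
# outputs 105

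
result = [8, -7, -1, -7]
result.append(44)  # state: [8, -7, -1, -7, 44]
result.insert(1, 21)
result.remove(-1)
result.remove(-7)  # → [8, 21, -7, 44]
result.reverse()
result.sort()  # [-7, 8, 21, 44]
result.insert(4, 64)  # [-7, 8, 21, 44, 64]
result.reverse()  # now [64, 44, 21, 8, -7]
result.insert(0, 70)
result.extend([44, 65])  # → [70, 64, 44, 21, 8, -7, 44, 65]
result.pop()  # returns 65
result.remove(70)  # [64, 44, 21, 8, -7, 44]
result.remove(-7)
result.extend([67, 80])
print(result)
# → [64, 44, 21, 8, 44, 67, 80]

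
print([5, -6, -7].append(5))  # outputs None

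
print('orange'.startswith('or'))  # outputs True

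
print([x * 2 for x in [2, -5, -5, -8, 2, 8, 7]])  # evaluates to [4, -10, -10, -16, 4, 16, 14]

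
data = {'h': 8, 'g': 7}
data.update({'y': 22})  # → {'h': 8, 'g': 7, 'y': 22}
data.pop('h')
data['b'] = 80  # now {'g': 7, 'y': 22, 'b': 80}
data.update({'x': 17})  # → {'g': 7, 'y': 22, 'b': 80, 'x': 17}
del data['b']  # {'g': 7, 'y': 22, 'x': 17}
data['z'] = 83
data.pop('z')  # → 83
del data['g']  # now {'y': 22, 'x': 17}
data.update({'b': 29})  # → {'y': 22, 'x': 17, 'b': 29}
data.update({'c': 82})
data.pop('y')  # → 22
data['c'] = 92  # {'x': 17, 'b': 29, 'c': 92}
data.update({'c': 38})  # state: {'x': 17, 'b': 29, 'c': 38}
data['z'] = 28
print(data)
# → {'x': 17, 'b': 29, 'c': 38, 'z': 28}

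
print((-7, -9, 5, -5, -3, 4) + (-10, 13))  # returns (-7, -9, 5, -5, -3, 4, -10, 13)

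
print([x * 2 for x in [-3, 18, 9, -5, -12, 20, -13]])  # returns [-6, 36, 18, -10, -24, 40, -26]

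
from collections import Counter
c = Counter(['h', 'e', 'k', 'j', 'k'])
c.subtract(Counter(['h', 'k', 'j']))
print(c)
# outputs Counter({'e': 1, 'k': 1, 'h': 0, 'j': 0})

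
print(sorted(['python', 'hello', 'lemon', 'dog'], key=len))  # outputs ['dog', 'hello', 'lemon', 'python']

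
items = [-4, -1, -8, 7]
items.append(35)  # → [-4, -1, -8, 7, 35]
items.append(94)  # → [-4, -1, -8, 7, 35, 94]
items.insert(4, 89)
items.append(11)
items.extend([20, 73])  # [-4, -1, -8, 7, 89, 35, 94, 11, 20, 73]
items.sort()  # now [-8, -4, -1, 7, 11, 20, 35, 73, 89, 94]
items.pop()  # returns 94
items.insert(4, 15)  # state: [-8, -4, -1, 7, 15, 11, 20, 35, 73, 89]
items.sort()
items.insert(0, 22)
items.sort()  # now [-8, -4, -1, 7, 11, 15, 20, 22, 35, 73, 89]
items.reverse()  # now [89, 73, 35, 22, 20, 15, 11, 7, -1, -4, -8]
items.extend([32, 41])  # [89, 73, 35, 22, 20, 15, 11, 7, -1, -4, -8, 32, 41]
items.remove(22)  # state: [89, 73, 35, 20, 15, 11, 7, -1, -4, -8, 32, 41]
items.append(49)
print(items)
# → [89, 73, 35, 20, 15, 11, 7, -1, -4, -8, 32, 41, 49]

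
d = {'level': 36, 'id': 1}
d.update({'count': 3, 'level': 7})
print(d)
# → {'level': 7, 'id': 1, 'count': 3}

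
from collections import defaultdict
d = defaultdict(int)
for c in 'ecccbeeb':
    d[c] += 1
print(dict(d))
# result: {'e': 3, 'c': 3, 'b': 2}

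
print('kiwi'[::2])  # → kw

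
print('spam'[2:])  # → am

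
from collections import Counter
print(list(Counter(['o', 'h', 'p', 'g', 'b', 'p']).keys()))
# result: ['o', 'h', 'p', 'g', 'b']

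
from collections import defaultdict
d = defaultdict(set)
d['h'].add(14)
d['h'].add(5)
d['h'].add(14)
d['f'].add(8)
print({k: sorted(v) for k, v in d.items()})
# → {'h': [5, 14], 'f': [8]}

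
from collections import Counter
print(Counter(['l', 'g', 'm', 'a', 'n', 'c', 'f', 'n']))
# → Counter({'n': 2, 'l': 1, 'g': 1, 'm': 1, 'a': 1, 'c': 1, 'f': 1})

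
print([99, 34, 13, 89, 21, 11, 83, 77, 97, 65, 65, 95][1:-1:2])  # [34, 89, 11, 77, 65]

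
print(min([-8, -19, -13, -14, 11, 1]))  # -19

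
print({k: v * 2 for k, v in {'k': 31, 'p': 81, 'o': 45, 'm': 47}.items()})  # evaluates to {'k': 62, 'p': 162, 'o': 90, 'm': 94}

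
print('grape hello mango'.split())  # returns ['grape', 'hello', 'mango']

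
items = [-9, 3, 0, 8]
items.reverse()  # [8, 0, 3, -9]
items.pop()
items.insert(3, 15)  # [8, 0, 3, 15]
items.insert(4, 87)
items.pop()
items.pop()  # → 15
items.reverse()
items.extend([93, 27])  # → [3, 0, 8, 93, 27]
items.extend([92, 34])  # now [3, 0, 8, 93, 27, 92, 34]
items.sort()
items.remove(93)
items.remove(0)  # [3, 8, 27, 34, 92]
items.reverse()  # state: [92, 34, 27, 8, 3]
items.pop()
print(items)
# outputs [92, 34, 27, 8]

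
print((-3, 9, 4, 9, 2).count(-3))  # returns 1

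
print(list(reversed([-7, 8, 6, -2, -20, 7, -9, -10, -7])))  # [-7, -10, -9, 7, -20, -2, 6, 8, -7]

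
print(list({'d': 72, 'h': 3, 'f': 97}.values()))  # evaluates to [72, 3, 97]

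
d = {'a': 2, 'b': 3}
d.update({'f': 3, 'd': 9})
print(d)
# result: {'a': 2, 'b': 3, 'f': 3, 'd': 9}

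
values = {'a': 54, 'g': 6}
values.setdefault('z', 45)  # 45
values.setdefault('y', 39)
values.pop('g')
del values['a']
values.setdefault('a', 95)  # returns 95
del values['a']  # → {'z': 45, 'y': 39}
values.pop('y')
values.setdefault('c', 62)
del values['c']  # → {'z': 45}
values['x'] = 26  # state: {'z': 45, 'x': 26}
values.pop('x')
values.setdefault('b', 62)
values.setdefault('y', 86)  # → 86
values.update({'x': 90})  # {'z': 45, 'b': 62, 'y': 86, 'x': 90}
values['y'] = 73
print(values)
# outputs {'z': 45, 'b': 62, 'y': 73, 'x': 90}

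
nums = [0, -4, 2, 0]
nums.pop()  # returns 0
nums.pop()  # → 2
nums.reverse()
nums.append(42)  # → [-4, 0, 42]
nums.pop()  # 42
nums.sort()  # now [-4, 0]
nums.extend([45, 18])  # [-4, 0, 45, 18]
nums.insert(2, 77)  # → [-4, 0, 77, 45, 18]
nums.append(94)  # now [-4, 0, 77, 45, 18, 94]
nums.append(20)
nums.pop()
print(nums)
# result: [-4, 0, 77, 45, 18, 94]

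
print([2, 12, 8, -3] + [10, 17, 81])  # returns [2, 12, 8, -3, 10, 17, 81]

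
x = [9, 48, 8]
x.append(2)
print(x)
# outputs [9, 48, 8, 2]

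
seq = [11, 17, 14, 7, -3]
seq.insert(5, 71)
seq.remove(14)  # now [11, 17, 7, -3, 71]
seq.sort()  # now [-3, 7, 11, 17, 71]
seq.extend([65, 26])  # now [-3, 7, 11, 17, 71, 65, 26]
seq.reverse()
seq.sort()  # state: [-3, 7, 11, 17, 26, 65, 71]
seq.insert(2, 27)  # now [-3, 7, 27, 11, 17, 26, 65, 71]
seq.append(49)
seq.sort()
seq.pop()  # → 71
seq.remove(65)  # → [-3, 7, 11, 17, 26, 27, 49]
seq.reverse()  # [49, 27, 26, 17, 11, 7, -3]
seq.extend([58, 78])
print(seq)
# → [49, 27, 26, 17, 11, 7, -3, 58, 78]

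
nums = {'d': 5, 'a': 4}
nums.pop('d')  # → 5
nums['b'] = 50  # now {'a': 4, 'b': 50}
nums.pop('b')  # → 50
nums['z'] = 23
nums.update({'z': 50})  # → {'a': 4, 'z': 50}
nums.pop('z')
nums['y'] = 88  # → {'a': 4, 'y': 88}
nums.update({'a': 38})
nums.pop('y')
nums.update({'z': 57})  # {'a': 38, 'z': 57}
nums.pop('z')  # 57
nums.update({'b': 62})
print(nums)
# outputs {'a': 38, 'b': 62}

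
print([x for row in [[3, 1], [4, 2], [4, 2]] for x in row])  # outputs [3, 1, 4, 2, 4, 2]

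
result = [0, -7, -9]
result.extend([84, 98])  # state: [0, -7, -9, 84, 98]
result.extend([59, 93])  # [0, -7, -9, 84, 98, 59, 93]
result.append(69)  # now [0, -7, -9, 84, 98, 59, 93, 69]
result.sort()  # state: [-9, -7, 0, 59, 69, 84, 93, 98]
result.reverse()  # [98, 93, 84, 69, 59, 0, -7, -9]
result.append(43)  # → [98, 93, 84, 69, 59, 0, -7, -9, 43]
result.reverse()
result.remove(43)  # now [-9, -7, 0, 59, 69, 84, 93, 98]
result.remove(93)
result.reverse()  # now [98, 84, 69, 59, 0, -7, -9]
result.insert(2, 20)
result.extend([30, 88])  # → [98, 84, 20, 69, 59, 0, -7, -9, 30, 88]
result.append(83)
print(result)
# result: [98, 84, 20, 69, 59, 0, -7, -9, 30, 88, 83]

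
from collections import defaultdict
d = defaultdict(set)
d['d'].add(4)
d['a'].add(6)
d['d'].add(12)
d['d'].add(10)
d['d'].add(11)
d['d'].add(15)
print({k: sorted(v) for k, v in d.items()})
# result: {'d': [4, 10, 11, 12, 15], 'a': [6]}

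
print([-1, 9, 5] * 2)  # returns [-1, 9, 5, -1, 9, 5]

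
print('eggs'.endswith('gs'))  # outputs True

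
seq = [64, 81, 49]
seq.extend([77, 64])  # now [64, 81, 49, 77, 64]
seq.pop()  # 64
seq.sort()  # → [49, 64, 77, 81]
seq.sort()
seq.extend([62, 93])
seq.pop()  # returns 93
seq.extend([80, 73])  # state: [49, 64, 77, 81, 62, 80, 73]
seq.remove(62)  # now [49, 64, 77, 81, 80, 73]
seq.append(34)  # [49, 64, 77, 81, 80, 73, 34]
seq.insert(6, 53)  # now [49, 64, 77, 81, 80, 73, 53, 34]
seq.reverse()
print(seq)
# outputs [34, 53, 73, 80, 81, 77, 64, 49]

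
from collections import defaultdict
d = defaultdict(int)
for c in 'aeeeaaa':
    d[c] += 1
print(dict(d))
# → {'a': 4, 'e': 3}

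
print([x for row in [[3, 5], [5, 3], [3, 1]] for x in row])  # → [3, 5, 5, 3, 3, 1]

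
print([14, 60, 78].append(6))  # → None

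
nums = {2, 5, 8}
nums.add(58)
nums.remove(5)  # {2, 8, 58}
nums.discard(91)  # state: {2, 8, 58}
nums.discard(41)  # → {2, 8, 58}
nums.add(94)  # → {2, 8, 58, 94}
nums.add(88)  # {2, 8, 58, 88, 94}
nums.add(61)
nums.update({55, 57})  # {2, 8, 55, 57, 58, 61, 88, 94}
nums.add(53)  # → {2, 8, 53, 55, 57, 58, 61, 88, 94}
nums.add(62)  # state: {2, 8, 53, 55, 57, 58, 61, 62, 88, 94}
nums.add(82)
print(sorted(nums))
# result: [2, 8, 53, 55, 57, 58, 61, 62, 82, 88, 94]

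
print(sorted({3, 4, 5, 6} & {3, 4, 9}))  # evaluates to [3, 4]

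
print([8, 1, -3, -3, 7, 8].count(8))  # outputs 2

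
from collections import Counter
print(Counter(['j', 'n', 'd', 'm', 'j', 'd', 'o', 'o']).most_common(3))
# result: [('j', 2), ('d', 2), ('o', 2)]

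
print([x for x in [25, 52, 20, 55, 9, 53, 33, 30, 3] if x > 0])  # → [25, 52, 20, 55, 9, 53, 33, 30, 3]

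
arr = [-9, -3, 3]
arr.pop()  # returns 3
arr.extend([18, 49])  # [-9, -3, 18, 49]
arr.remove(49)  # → [-9, -3, 18]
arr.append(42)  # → [-9, -3, 18, 42]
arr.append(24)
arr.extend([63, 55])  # [-9, -3, 18, 42, 24, 63, 55]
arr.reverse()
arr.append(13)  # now [55, 63, 24, 42, 18, -3, -9, 13]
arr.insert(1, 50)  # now [55, 50, 63, 24, 42, 18, -3, -9, 13]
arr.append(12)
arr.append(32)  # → [55, 50, 63, 24, 42, 18, -3, -9, 13, 12, 32]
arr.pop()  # 32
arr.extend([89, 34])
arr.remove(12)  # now [55, 50, 63, 24, 42, 18, -3, -9, 13, 89, 34]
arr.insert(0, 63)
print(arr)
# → [63, 55, 50, 63, 24, 42, 18, -3, -9, 13, 89, 34]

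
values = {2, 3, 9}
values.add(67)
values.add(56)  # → {2, 3, 9, 56, 67}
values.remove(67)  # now {2, 3, 9, 56}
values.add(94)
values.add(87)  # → {2, 3, 9, 56, 87, 94}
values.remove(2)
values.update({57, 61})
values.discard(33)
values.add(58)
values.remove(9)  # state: {3, 56, 57, 58, 61, 87, 94}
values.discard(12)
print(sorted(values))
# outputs [3, 56, 57, 58, 61, 87, 94]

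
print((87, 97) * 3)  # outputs (87, 97, 87, 97, 87, 97)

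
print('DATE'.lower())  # date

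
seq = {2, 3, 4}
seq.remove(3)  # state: {2, 4}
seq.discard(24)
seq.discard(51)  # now {2, 4}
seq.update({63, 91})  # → {2, 4, 63, 91}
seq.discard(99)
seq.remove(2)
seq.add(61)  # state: {4, 61, 63, 91}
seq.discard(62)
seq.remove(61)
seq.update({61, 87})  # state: {4, 61, 63, 87, 91}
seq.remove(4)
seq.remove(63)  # {61, 87, 91}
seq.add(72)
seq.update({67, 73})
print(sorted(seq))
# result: [61, 67, 72, 73, 87, 91]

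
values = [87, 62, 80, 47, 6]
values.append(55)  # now [87, 62, 80, 47, 6, 55]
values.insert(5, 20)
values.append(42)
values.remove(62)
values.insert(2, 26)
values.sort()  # [6, 20, 26, 42, 47, 55, 80, 87]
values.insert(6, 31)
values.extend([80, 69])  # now [6, 20, 26, 42, 47, 55, 31, 80, 87, 80, 69]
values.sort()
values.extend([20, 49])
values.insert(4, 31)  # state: [6, 20, 26, 31, 31, 42, 47, 55, 69, 80, 80, 87, 20, 49]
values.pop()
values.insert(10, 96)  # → [6, 20, 26, 31, 31, 42, 47, 55, 69, 80, 96, 80, 87, 20]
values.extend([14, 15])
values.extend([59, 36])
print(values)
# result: [6, 20, 26, 31, 31, 42, 47, 55, 69, 80, 96, 80, 87, 20, 14, 15, 59, 36]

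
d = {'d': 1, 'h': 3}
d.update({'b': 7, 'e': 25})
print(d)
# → {'d': 1, 'h': 3, 'b': 7, 'e': 25}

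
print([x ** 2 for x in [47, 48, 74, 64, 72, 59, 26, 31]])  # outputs [2209, 2304, 5476, 4096, 5184, 3481, 676, 961]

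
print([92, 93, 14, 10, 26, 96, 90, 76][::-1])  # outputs [76, 90, 96, 26, 10, 14, 93, 92]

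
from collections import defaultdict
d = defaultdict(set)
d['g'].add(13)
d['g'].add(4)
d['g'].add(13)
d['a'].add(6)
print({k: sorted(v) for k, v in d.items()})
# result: {'g': [4, 13], 'a': [6]}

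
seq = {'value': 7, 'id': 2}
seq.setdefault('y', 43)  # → 43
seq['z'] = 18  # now {'value': 7, 'id': 2, 'y': 43, 'z': 18}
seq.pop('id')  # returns 2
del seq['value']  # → {'y': 43, 'z': 18}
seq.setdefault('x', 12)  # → 12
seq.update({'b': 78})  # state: {'y': 43, 'z': 18, 'x': 12, 'b': 78}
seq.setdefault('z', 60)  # 18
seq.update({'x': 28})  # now {'y': 43, 'z': 18, 'x': 28, 'b': 78}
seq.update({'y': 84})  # {'y': 84, 'z': 18, 'x': 28, 'b': 78}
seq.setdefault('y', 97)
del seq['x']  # {'y': 84, 'z': 18, 'b': 78}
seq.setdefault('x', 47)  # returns 47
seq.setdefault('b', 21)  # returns 78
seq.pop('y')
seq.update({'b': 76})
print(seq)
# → {'z': 18, 'b': 76, 'x': 47}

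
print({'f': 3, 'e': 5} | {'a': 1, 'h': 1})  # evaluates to {'f': 3, 'e': 5, 'a': 1, 'h': 1}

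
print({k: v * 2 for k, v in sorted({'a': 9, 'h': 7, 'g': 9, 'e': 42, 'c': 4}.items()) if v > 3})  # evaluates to {'a': 18, 'c': 8, 'e': 84, 'g': 18, 'h': 14}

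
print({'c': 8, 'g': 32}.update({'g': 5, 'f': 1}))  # None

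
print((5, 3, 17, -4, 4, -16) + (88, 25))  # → (5, 3, 17, -4, 4, -16, 88, 25)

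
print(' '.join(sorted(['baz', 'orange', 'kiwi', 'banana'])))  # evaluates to banana baz kiwi orange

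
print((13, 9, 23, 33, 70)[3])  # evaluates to 33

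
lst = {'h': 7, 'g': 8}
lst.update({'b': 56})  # {'h': 7, 'g': 8, 'b': 56}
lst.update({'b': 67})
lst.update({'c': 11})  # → {'h': 7, 'g': 8, 'b': 67, 'c': 11}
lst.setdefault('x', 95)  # 95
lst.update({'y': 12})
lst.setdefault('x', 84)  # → 95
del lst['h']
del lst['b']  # {'g': 8, 'c': 11, 'x': 95, 'y': 12}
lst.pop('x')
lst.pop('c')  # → 11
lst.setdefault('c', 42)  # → 42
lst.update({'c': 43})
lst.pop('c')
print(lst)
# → {'g': 8, 'y': 12}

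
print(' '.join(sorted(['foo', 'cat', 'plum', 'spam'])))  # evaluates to cat foo plum spam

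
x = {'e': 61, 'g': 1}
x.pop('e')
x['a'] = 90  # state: {'g': 1, 'a': 90}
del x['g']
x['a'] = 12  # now {'a': 12}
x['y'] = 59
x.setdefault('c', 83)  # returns 83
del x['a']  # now {'y': 59, 'c': 83}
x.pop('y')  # 59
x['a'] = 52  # {'c': 83, 'a': 52}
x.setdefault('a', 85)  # 52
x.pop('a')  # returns 52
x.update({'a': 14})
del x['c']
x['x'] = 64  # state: {'a': 14, 'x': 64}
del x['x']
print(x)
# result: {'a': 14}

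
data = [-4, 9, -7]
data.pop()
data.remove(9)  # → [-4]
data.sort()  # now [-4]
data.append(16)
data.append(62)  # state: [-4, 16, 62]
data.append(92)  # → [-4, 16, 62, 92]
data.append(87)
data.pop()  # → 87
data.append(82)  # [-4, 16, 62, 92, 82]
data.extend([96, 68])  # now [-4, 16, 62, 92, 82, 96, 68]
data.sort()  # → [-4, 16, 62, 68, 82, 92, 96]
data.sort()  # [-4, 16, 62, 68, 82, 92, 96]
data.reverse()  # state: [96, 92, 82, 68, 62, 16, -4]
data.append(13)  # [96, 92, 82, 68, 62, 16, -4, 13]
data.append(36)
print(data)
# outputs [96, 92, 82, 68, 62, 16, -4, 13, 36]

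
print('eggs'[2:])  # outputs gs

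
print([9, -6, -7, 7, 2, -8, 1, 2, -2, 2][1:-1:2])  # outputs [-6, 7, -8, 2]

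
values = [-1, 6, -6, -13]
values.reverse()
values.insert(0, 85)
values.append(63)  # [85, -13, -6, 6, -1, 63]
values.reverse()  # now [63, -1, 6, -6, -13, 85]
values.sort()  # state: [-13, -6, -1, 6, 63, 85]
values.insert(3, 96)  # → [-13, -6, -1, 96, 6, 63, 85]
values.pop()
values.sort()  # [-13, -6, -1, 6, 63, 96]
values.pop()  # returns 96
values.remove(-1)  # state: [-13, -6, 6, 63]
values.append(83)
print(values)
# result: [-13, -6, 6, 63, 83]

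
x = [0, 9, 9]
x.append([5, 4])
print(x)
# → [0, 9, 9, [5, 4]]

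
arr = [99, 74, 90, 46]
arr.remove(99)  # [74, 90, 46]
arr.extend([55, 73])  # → [74, 90, 46, 55, 73]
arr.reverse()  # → [73, 55, 46, 90, 74]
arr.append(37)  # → [73, 55, 46, 90, 74, 37]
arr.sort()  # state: [37, 46, 55, 73, 74, 90]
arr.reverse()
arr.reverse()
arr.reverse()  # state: [90, 74, 73, 55, 46, 37]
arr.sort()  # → [37, 46, 55, 73, 74, 90]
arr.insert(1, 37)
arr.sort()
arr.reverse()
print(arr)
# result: [90, 74, 73, 55, 46, 37, 37]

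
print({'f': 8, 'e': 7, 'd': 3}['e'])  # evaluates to 7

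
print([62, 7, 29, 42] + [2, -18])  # [62, 7, 29, 42, 2, -18]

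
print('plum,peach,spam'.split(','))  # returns ['plum', 'peach', 'spam']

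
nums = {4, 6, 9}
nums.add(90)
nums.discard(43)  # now {4, 6, 9, 90}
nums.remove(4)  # {6, 9, 90}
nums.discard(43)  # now {6, 9, 90}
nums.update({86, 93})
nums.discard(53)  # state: {6, 9, 86, 90, 93}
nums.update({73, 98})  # {6, 9, 73, 86, 90, 93, 98}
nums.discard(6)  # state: {9, 73, 86, 90, 93, 98}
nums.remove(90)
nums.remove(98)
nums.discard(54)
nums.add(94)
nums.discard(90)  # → {9, 73, 86, 93, 94}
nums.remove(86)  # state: {9, 73, 93, 94}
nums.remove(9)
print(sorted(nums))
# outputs [73, 93, 94]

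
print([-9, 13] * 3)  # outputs [-9, 13, -9, 13, -9, 13]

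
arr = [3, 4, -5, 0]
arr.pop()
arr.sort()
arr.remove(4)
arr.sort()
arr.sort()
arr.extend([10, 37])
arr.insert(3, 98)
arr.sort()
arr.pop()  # 98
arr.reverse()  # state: [37, 10, 3, -5]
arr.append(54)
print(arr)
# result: [37, 10, 3, -5, 54]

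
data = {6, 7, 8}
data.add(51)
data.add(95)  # {6, 7, 8, 51, 95}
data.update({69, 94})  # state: {6, 7, 8, 51, 69, 94, 95}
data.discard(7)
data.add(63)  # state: {6, 8, 51, 63, 69, 94, 95}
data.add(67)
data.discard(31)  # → {6, 8, 51, 63, 67, 69, 94, 95}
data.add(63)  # {6, 8, 51, 63, 67, 69, 94, 95}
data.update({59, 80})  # {6, 8, 51, 59, 63, 67, 69, 80, 94, 95}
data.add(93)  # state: {6, 8, 51, 59, 63, 67, 69, 80, 93, 94, 95}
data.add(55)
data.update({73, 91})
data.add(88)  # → {6, 8, 51, 55, 59, 63, 67, 69, 73, 80, 88, 91, 93, 94, 95}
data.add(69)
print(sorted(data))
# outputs [6, 8, 51, 55, 59, 63, 67, 69, 73, 80, 88, 91, 93, 94, 95]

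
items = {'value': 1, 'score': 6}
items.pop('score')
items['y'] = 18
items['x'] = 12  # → {'value': 1, 'y': 18, 'x': 12}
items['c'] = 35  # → {'value': 1, 'y': 18, 'x': 12, 'c': 35}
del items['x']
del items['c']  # {'value': 1, 'y': 18}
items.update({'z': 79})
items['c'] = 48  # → {'value': 1, 'y': 18, 'z': 79, 'c': 48}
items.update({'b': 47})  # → {'value': 1, 'y': 18, 'z': 79, 'c': 48, 'b': 47}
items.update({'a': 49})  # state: {'value': 1, 'y': 18, 'z': 79, 'c': 48, 'b': 47, 'a': 49}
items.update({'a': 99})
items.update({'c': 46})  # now {'value': 1, 'y': 18, 'z': 79, 'c': 46, 'b': 47, 'a': 99}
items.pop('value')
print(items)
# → {'y': 18, 'z': 79, 'c': 46, 'b': 47, 'a': 99}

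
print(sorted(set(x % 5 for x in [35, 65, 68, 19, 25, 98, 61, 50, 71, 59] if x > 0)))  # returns [0, 1, 3, 4]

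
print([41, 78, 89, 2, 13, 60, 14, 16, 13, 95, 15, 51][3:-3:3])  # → [2, 14]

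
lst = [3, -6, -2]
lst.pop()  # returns -2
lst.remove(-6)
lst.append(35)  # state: [3, 35]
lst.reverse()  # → [35, 3]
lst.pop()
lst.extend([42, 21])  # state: [35, 42, 21]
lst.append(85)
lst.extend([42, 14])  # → [35, 42, 21, 85, 42, 14]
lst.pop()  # 14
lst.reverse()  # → [42, 85, 21, 42, 35]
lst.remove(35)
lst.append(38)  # [42, 85, 21, 42, 38]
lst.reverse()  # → [38, 42, 21, 85, 42]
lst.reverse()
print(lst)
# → [42, 85, 21, 42, 38]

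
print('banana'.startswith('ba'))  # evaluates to True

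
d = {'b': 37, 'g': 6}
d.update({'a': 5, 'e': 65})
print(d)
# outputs {'b': 37, 'g': 6, 'a': 5, 'e': 65}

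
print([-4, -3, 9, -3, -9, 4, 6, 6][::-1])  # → [6, 6, 4, -9, -3, 9, -3, -4]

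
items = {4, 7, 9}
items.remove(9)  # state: {4, 7}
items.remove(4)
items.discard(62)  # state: {7}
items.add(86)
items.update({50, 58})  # {7, 50, 58, 86}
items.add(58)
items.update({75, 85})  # {7, 50, 58, 75, 85, 86}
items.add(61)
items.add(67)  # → {7, 50, 58, 61, 67, 75, 85, 86}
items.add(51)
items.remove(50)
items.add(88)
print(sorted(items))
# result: [7, 51, 58, 61, 67, 75, 85, 86, 88]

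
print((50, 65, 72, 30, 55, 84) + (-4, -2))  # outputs (50, 65, 72, 30, 55, 84, -4, -2)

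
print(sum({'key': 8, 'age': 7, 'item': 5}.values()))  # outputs 20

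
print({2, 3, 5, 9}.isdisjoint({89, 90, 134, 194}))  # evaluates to True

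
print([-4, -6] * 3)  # [-4, -6, -4, -6, -4, -6]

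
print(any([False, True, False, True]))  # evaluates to True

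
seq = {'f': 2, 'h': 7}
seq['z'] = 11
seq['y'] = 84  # {'f': 2, 'h': 7, 'z': 11, 'y': 84}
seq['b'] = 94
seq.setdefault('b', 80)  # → 94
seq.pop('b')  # 94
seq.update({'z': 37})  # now {'f': 2, 'h': 7, 'z': 37, 'y': 84}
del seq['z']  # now {'f': 2, 'h': 7, 'y': 84}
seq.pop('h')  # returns 7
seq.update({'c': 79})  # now {'f': 2, 'y': 84, 'c': 79}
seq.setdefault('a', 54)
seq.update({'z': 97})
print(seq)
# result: {'f': 2, 'y': 84, 'c': 79, 'a': 54, 'z': 97}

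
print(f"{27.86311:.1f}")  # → 27.9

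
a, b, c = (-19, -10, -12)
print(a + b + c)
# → -41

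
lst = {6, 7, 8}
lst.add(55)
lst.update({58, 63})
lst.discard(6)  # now {7, 8, 55, 58, 63}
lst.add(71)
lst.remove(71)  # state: {7, 8, 55, 58, 63}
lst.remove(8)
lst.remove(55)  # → {7, 58, 63}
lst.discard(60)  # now {7, 58, 63}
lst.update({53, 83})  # {7, 53, 58, 63, 83}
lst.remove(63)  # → {7, 53, 58, 83}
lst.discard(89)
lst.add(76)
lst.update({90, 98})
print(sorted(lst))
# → [7, 53, 58, 76, 83, 90, 98]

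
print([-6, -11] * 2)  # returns [-6, -11, -6, -11]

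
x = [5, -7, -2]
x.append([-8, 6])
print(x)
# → [5, -7, -2, [-8, 6]]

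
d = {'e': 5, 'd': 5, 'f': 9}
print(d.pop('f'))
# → 9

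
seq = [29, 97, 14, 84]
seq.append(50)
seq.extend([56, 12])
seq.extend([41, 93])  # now [29, 97, 14, 84, 50, 56, 12, 41, 93]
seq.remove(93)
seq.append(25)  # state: [29, 97, 14, 84, 50, 56, 12, 41, 25]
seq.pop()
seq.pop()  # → 41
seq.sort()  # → [12, 14, 29, 50, 56, 84, 97]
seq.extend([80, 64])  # [12, 14, 29, 50, 56, 84, 97, 80, 64]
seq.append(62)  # [12, 14, 29, 50, 56, 84, 97, 80, 64, 62]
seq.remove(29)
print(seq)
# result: [12, 14, 50, 56, 84, 97, 80, 64, 62]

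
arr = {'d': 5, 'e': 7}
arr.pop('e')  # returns 7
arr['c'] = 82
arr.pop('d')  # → 5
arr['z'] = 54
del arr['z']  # {'c': 82}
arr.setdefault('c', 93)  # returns 82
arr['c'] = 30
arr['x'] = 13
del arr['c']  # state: {'x': 13}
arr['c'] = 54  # {'x': 13, 'c': 54}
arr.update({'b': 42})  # {'x': 13, 'c': 54, 'b': 42}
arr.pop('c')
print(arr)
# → {'x': 13, 'b': 42}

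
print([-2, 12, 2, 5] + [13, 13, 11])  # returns [-2, 12, 2, 5, 13, 13, 11]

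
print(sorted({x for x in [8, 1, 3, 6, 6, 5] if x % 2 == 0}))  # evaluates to [6, 8]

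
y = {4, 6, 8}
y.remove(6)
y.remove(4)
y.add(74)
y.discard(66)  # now {8, 74}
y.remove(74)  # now {8}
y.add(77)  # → {8, 77}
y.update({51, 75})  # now {8, 51, 75, 77}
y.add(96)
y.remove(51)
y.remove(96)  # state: {8, 75, 77}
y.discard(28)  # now {8, 75, 77}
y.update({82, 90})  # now {8, 75, 77, 82, 90}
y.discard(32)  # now {8, 75, 77, 82, 90}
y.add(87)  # {8, 75, 77, 82, 87, 90}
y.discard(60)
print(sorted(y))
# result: [8, 75, 77, 82, 87, 90]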